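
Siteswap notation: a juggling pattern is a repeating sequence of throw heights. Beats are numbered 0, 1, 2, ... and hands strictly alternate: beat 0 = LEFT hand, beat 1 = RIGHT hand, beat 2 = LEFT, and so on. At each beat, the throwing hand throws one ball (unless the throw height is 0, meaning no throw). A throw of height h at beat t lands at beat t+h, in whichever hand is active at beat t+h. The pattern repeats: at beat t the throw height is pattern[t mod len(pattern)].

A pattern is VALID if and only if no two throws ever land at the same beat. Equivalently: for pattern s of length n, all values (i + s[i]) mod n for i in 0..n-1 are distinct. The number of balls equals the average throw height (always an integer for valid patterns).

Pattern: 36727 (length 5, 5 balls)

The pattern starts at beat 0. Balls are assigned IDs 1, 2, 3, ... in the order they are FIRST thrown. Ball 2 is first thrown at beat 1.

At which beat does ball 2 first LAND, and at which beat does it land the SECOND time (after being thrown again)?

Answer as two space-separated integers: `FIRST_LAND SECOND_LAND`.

Beat 0 (L): throw ball1 h=3 -> lands@3:R; in-air after throw: [b1@3:R]
Beat 1 (R): throw ball2 h=6 -> lands@7:R; in-air after throw: [b1@3:R b2@7:R]
Beat 2 (L): throw ball3 h=7 -> lands@9:R; in-air after throw: [b1@3:R b2@7:R b3@9:R]
Beat 3 (R): throw ball1 h=2 -> lands@5:R; in-air after throw: [b1@5:R b2@7:R b3@9:R]
Beat 4 (L): throw ball4 h=7 -> lands@11:R; in-air after throw: [b1@5:R b2@7:R b3@9:R b4@11:R]
Beat 5 (R): throw ball1 h=3 -> lands@8:L; in-air after throw: [b2@7:R b1@8:L b3@9:R b4@11:R]
Beat 6 (L): throw ball5 h=6 -> lands@12:L; in-air after throw: [b2@7:R b1@8:L b3@9:R b4@11:R b5@12:L]
Beat 7 (R): throw ball2 h=7 -> lands@14:L; in-air after throw: [b1@8:L b3@9:R b4@11:R b5@12:L b2@14:L]
Beat 8 (L): throw ball1 h=2 -> lands@10:L; in-air after throw: [b3@9:R b1@10:L b4@11:R b5@12:L b2@14:L]
Beat 9 (R): throw ball3 h=7 -> lands@16:L; in-air after throw: [b1@10:L b4@11:R b5@12:L b2@14:L b3@16:L]
Beat 10 (L): throw ball1 h=3 -> lands@13:R; in-air after throw: [b4@11:R b5@12:L b1@13:R b2@14:L b3@16:L]
Beat 11 (R): throw ball4 h=6 -> lands@17:R; in-air after throw: [b5@12:L b1@13:R b2@14:L b3@16:L b4@17:R]
Beat 12 (L): throw ball5 h=7 -> lands@19:R; in-air after throw: [b1@13:R b2@14:L b3@16:L b4@17:R b5@19:R]
Beat 13 (R): throw ball1 h=2 -> lands@15:R; in-air after throw: [b2@14:L b1@15:R b3@16:L b4@17:R b5@19:R]
Beat 14 (L): throw ball2 h=7 -> lands@21:R; in-air after throw: [b1@15:R b3@16:L b4@17:R b5@19:R b2@21:R]
Ball 2: thrown@1 h=6 -> first land @7; rethrown@7 h=7 -> second land @14

Answer: 7 14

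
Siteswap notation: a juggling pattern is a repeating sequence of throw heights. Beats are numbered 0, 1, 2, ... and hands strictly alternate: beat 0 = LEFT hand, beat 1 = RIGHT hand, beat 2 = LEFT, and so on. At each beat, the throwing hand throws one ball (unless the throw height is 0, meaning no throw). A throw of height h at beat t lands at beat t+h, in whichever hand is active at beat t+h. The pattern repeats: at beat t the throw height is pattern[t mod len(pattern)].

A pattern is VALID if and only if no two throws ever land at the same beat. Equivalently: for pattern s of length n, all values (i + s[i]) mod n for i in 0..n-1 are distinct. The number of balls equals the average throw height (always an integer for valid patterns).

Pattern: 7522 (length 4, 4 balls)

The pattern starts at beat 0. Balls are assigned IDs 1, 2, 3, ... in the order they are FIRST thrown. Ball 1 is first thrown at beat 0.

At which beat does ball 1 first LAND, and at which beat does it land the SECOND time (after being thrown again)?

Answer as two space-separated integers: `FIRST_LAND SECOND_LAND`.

Beat 0 (L): throw ball1 h=7 -> lands@7:R; in-air after throw: [b1@7:R]
Beat 1 (R): throw ball2 h=5 -> lands@6:L; in-air after throw: [b2@6:L b1@7:R]
Beat 2 (L): throw ball3 h=2 -> lands@4:L; in-air after throw: [b3@4:L b2@6:L b1@7:R]
Beat 3 (R): throw ball4 h=2 -> lands@5:R; in-air after throw: [b3@4:L b4@5:R b2@6:L b1@7:R]
Beat 4 (L): throw ball3 h=7 -> lands@11:R; in-air after throw: [b4@5:R b2@6:L b1@7:R b3@11:R]
Beat 5 (R): throw ball4 h=5 -> lands@10:L; in-air after throw: [b2@6:L b1@7:R b4@10:L b3@11:R]
Beat 6 (L): throw ball2 h=2 -> lands@8:L; in-air after throw: [b1@7:R b2@8:L b4@10:L b3@11:R]
Beat 7 (R): throw ball1 h=2 -> lands@9:R; in-air after throw: [b2@8:L b1@9:R b4@10:L b3@11:R]
Beat 8 (L): throw ball2 h=7 -> lands@15:R; in-air after throw: [b1@9:R b4@10:L b3@11:R b2@15:R]
Beat 9 (R): throw ball1 h=5 -> lands@14:L; in-air after throw: [b4@10:L b3@11:R b1@14:L b2@15:R]
Ball 1: thrown@0 h=7 -> first land @7; rethrown@7 h=2 -> second land @9

Answer: 7 9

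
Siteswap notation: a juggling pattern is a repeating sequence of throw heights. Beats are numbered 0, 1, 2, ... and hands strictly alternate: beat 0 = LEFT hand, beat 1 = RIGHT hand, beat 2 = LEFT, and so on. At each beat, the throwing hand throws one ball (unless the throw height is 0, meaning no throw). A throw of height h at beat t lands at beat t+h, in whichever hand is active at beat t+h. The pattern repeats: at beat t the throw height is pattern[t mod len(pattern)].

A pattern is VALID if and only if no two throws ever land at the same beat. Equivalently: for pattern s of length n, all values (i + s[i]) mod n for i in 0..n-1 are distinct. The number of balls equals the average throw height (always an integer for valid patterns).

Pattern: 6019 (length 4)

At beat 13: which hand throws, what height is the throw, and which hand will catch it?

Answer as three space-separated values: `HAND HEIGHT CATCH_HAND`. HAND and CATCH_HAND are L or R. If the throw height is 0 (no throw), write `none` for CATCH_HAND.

Beat 13: 13 mod 2 = 1, so hand = R
Throw height = pattern[13 mod 4] = pattern[1] = 0

Answer: R 0 none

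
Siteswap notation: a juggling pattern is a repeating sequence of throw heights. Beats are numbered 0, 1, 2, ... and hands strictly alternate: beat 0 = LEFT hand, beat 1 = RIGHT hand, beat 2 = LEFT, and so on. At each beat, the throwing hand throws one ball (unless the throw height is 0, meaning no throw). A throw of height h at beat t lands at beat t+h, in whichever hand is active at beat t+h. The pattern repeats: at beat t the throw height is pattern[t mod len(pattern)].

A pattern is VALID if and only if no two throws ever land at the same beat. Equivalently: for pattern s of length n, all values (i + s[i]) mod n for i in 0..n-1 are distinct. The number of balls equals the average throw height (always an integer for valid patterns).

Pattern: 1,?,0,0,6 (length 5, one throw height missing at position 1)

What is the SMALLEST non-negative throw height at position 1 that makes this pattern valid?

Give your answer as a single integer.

i=0: (0 + 1) mod 5 = 1
i=1: s[i]=? (unknown)
i=2: (2 + 0) mod 5 = 2
i=3: (3 + 0) mod 5 = 3
i=4: (4 + 6) mod 5 = 0
Known residues: [0, 1, 2, 3]; need a permutation of 0..4, so missing residue r = 4
Need (1 + s) mod 5 = 4; smallest s = (4 - 1) mod 5 = 3

Answer: 3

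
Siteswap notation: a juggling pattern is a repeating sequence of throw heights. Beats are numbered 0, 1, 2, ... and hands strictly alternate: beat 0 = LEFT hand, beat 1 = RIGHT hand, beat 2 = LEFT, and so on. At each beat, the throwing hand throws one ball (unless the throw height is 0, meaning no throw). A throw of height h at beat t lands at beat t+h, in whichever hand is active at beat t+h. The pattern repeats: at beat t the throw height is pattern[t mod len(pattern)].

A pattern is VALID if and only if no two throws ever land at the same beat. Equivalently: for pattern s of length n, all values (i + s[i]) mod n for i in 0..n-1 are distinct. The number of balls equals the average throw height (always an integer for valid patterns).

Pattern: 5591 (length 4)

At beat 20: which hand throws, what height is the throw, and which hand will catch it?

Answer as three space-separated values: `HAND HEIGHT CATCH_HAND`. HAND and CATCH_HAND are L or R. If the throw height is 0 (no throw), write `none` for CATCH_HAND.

Answer: L 5 R

Derivation:
Beat 20: 20 mod 2 = 0, so hand = L
Throw height = pattern[20 mod 4] = pattern[0] = 5
Lands at beat 20+5=25, 25 mod 2 = 1, so catch hand = R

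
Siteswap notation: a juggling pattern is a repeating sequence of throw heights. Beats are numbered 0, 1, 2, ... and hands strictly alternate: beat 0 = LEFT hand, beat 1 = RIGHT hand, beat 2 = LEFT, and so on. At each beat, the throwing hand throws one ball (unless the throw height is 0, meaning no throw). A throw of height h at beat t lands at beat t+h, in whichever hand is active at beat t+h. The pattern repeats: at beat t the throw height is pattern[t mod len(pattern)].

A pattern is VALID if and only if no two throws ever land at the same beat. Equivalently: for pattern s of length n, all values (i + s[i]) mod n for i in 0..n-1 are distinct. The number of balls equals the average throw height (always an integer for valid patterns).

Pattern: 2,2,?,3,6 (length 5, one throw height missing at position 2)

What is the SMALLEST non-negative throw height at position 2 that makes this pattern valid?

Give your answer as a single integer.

Answer: 2

Derivation:
i=0: (0 + 2) mod 5 = 2
i=1: (1 + 2) mod 5 = 3
i=2: s[i]=? (unknown)
i=3: (3 + 3) mod 5 = 1
i=4: (4 + 6) mod 5 = 0
Known residues: [0, 1, 2, 3]; need a permutation of 0..4, so missing residue r = 4
Need (2 + s) mod 5 = 4; smallest s = (4 - 2) mod 5 = 2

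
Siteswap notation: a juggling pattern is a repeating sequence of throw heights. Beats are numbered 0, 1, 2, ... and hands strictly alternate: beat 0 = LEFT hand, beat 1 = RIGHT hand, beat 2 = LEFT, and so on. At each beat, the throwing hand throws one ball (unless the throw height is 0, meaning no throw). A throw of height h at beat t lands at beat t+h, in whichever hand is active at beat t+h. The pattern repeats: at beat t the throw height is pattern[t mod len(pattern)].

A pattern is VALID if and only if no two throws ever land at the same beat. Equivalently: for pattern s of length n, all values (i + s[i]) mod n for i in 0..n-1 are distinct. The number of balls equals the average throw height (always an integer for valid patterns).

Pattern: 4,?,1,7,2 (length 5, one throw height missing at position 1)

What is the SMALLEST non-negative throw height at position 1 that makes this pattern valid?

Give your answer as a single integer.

Answer: 1

Derivation:
i=0: (0 + 4) mod 5 = 4
i=1: s[i]=? (unknown)
i=2: (2 + 1) mod 5 = 3
i=3: (3 + 7) mod 5 = 0
i=4: (4 + 2) mod 5 = 1
Known residues: [0, 1, 3, 4]; need a permutation of 0..4, so missing residue r = 2
Need (1 + s) mod 5 = 2; smallest s = (2 - 1) mod 5 = 1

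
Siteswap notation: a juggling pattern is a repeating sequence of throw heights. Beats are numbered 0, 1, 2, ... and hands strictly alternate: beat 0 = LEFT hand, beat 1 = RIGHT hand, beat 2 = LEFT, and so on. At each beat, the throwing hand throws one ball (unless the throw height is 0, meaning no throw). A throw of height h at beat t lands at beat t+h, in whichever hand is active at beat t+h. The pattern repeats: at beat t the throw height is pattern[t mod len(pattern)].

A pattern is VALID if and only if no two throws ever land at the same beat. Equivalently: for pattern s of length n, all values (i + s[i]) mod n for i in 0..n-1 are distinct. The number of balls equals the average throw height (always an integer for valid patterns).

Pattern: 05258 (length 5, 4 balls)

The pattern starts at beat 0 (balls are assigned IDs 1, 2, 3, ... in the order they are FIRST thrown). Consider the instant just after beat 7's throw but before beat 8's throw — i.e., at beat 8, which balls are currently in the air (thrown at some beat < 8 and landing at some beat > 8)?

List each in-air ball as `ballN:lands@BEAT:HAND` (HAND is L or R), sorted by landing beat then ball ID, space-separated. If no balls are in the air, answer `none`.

Beat 1 (R): throw ball1 h=5 -> lands@6:L; in-air after throw: [b1@6:L]
Beat 2 (L): throw ball2 h=2 -> lands@4:L; in-air after throw: [b2@4:L b1@6:L]
Beat 3 (R): throw ball3 h=5 -> lands@8:L; in-air after throw: [b2@4:L b1@6:L b3@8:L]
Beat 4 (L): throw ball2 h=8 -> lands@12:L; in-air after throw: [b1@6:L b3@8:L b2@12:L]
Beat 6 (L): throw ball1 h=5 -> lands@11:R; in-air after throw: [b3@8:L b1@11:R b2@12:L]
Beat 7 (R): throw ball4 h=2 -> lands@9:R; in-air after throw: [b3@8:L b4@9:R b1@11:R b2@12:L]
Beat 8 (L): throw ball3 h=5 -> lands@13:R; in-air after throw: [b4@9:R b1@11:R b2@12:L b3@13:R]

Answer: ball4:lands@9:R ball1:lands@11:R ball2:lands@12:L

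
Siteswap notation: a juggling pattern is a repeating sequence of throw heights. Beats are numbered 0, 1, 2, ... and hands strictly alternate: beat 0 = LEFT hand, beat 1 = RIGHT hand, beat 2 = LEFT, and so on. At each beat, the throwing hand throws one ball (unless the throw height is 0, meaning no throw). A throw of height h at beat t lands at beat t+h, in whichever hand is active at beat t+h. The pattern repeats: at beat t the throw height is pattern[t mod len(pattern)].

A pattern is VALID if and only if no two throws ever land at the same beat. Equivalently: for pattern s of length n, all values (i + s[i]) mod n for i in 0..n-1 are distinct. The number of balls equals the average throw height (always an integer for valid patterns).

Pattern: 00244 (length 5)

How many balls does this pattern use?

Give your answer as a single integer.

Pattern = [0, 0, 2, 4, 4], length n = 5
  position 0: throw height = 0, running sum = 0
  position 1: throw height = 0, running sum = 0
  position 2: throw height = 2, running sum = 2
  position 3: throw height = 4, running sum = 6
  position 4: throw height = 4, running sum = 10
Total sum = 10; balls = sum / n = 10 / 5 = 2

Answer: 2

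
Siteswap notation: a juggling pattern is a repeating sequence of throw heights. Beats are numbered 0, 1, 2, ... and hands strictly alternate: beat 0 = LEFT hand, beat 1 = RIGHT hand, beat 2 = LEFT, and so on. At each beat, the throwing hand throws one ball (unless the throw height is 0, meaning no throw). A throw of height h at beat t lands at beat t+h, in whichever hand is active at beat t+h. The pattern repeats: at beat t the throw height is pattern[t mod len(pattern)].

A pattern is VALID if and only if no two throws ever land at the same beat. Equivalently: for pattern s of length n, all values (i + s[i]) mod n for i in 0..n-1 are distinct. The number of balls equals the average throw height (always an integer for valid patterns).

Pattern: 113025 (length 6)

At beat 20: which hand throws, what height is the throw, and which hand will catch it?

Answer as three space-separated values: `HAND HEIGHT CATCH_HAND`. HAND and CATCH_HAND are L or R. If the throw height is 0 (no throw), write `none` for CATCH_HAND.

Answer: L 3 R

Derivation:
Beat 20: 20 mod 2 = 0, so hand = L
Throw height = pattern[20 mod 6] = pattern[2] = 3
Lands at beat 20+3=23, 23 mod 2 = 1, so catch hand = R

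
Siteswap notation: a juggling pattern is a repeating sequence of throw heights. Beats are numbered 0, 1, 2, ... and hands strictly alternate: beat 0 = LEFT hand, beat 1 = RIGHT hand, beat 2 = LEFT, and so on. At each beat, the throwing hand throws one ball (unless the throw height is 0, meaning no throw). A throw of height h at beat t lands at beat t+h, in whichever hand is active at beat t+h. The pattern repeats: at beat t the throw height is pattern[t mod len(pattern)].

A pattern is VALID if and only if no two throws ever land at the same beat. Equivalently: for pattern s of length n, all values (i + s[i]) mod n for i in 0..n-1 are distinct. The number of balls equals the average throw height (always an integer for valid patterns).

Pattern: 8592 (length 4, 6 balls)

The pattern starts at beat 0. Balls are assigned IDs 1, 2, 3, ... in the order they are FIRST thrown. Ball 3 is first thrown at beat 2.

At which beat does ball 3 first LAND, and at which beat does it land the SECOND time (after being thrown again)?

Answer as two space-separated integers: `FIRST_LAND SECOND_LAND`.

Beat 0 (L): throw ball1 h=8 -> lands@8:L; in-air after throw: [b1@8:L]
Beat 1 (R): throw ball2 h=5 -> lands@6:L; in-air after throw: [b2@6:L b1@8:L]
Beat 2 (L): throw ball3 h=9 -> lands@11:R; in-air after throw: [b2@6:L b1@8:L b3@11:R]
Beat 3 (R): throw ball4 h=2 -> lands@5:R; in-air after throw: [b4@5:R b2@6:L b1@8:L b3@11:R]
Beat 4 (L): throw ball5 h=8 -> lands@12:L; in-air after throw: [b4@5:R b2@6:L b1@8:L b3@11:R b5@12:L]
Beat 5 (R): throw ball4 h=5 -> lands@10:L; in-air after throw: [b2@6:L b1@8:L b4@10:L b3@11:R b5@12:L]
Beat 6 (L): throw ball2 h=9 -> lands@15:R; in-air after throw: [b1@8:L b4@10:L b3@11:R b5@12:L b2@15:R]
Beat 7 (R): throw ball6 h=2 -> lands@9:R; in-air after throw: [b1@8:L b6@9:R b4@10:L b3@11:R b5@12:L b2@15:R]
Beat 8 (L): throw ball1 h=8 -> lands@16:L; in-air after throw: [b6@9:R b4@10:L b3@11:R b5@12:L b2@15:R b1@16:L]
Beat 9 (R): throw ball6 h=5 -> lands@14:L; in-air after throw: [b4@10:L b3@11:R b5@12:L b6@14:L b2@15:R b1@16:L]
Beat 10 (L): throw ball4 h=9 -> lands@19:R; in-air after throw: [b3@11:R b5@12:L b6@14:L b2@15:R b1@16:L b4@19:R]
Beat 11 (R): throw ball3 h=2 -> lands@13:R; in-air after throw: [b5@12:L b3@13:R b6@14:L b2@15:R b1@16:L b4@19:R]
Beat 12 (L): throw ball5 h=8 -> lands@20:L; in-air after throw: [b3@13:R b6@14:L b2@15:R b1@16:L b4@19:R b5@20:L]
Ball 3: thrown@2 h=9 -> first land @11; rethrown@11 h=2 -> second land @13

Answer: 11 13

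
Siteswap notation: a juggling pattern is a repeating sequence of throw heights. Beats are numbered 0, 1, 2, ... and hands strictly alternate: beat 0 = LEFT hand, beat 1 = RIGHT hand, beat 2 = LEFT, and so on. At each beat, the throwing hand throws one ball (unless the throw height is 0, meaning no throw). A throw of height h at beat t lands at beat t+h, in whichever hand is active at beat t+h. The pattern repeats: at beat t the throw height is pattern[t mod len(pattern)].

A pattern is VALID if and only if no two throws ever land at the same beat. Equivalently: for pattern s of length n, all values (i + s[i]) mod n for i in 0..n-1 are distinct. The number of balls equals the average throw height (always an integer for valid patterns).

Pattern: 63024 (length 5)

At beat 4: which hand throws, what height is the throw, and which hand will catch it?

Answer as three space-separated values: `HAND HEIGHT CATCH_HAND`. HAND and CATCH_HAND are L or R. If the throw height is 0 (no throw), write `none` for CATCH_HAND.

Beat 4: 4 mod 2 = 0, so hand = L
Throw height = pattern[4 mod 5] = pattern[4] = 4
Lands at beat 4+4=8, 8 mod 2 = 0, so catch hand = L

Answer: L 4 L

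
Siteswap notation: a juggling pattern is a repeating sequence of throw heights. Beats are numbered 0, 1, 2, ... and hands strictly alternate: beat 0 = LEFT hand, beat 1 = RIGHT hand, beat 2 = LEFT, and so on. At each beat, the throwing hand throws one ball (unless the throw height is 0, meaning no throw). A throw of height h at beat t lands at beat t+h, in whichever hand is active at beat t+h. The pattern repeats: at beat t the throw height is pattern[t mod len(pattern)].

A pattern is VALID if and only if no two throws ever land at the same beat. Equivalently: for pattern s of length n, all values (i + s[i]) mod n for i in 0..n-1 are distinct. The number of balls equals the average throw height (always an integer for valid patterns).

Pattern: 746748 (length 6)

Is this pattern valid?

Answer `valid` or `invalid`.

i=0: (i + s[i]) mod n = (0 + 7) mod 6 = 1
i=1: (i + s[i]) mod n = (1 + 4) mod 6 = 5
i=2: (i + s[i]) mod n = (2 + 6) mod 6 = 2
i=3: (i + s[i]) mod n = (3 + 7) mod 6 = 4
i=4: (i + s[i]) mod n = (4 + 4) mod 6 = 2
i=5: (i + s[i]) mod n = (5 + 8) mod 6 = 1
Residues: [1, 5, 2, 4, 2, 1], distinct: False

Answer: invalid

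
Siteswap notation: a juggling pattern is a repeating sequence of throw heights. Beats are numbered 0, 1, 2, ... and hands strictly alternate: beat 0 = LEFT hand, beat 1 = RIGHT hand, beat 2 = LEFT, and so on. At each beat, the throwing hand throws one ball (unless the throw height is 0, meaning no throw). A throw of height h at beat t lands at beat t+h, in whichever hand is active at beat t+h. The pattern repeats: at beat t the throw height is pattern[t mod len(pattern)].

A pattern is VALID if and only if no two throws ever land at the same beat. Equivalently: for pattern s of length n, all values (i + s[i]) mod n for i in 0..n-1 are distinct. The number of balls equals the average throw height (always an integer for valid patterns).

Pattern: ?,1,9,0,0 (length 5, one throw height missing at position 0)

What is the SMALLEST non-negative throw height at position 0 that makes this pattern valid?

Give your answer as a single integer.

Answer: 0

Derivation:
i=0: s[i]=? (unknown)
i=1: (1 + 1) mod 5 = 2
i=2: (2 + 9) mod 5 = 1
i=3: (3 + 0) mod 5 = 3
i=4: (4 + 0) mod 5 = 4
Known residues: [1, 2, 3, 4]; need a permutation of 0..4, so missing residue r = 0
Need (0 + s) mod 5 = 0; smallest s = (0 - 0) mod 5 = 0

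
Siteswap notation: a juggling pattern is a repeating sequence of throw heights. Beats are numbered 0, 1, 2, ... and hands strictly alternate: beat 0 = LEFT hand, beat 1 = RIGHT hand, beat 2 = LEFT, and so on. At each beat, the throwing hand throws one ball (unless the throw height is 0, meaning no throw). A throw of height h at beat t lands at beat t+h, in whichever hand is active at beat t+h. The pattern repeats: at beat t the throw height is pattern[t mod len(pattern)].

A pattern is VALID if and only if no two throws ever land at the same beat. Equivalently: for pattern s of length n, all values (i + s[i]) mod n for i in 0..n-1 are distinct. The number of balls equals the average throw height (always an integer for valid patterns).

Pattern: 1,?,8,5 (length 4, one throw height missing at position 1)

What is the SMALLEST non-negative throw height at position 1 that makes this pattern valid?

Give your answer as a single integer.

Answer: 2

Derivation:
i=0: (0 + 1) mod 4 = 1
i=1: s[i]=? (unknown)
i=2: (2 + 8) mod 4 = 2
i=3: (3 + 5) mod 4 = 0
Known residues: [0, 1, 2]; need a permutation of 0..3, so missing residue r = 3
Need (1 + s) mod 4 = 3; smallest s = (3 - 1) mod 4 = 2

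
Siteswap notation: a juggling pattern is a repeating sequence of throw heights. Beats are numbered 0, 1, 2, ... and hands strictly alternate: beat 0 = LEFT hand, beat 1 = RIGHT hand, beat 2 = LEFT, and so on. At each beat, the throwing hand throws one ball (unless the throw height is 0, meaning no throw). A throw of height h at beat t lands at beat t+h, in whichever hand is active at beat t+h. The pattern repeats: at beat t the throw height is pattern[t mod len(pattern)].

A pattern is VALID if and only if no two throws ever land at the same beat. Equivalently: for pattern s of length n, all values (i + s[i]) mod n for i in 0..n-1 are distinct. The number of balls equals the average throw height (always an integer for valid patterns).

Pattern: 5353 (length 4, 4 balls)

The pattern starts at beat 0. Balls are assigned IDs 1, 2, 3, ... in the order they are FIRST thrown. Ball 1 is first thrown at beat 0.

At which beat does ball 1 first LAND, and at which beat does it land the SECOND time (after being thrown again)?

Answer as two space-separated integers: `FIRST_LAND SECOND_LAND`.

Beat 0 (L): throw ball1 h=5 -> lands@5:R; in-air after throw: [b1@5:R]
Beat 1 (R): throw ball2 h=3 -> lands@4:L; in-air after throw: [b2@4:L b1@5:R]
Beat 2 (L): throw ball3 h=5 -> lands@7:R; in-air after throw: [b2@4:L b1@5:R b3@7:R]
Beat 3 (R): throw ball4 h=3 -> lands@6:L; in-air after throw: [b2@4:L b1@5:R b4@6:L b3@7:R]
Beat 4 (L): throw ball2 h=5 -> lands@9:R; in-air after throw: [b1@5:R b4@6:L b3@7:R b2@9:R]
Beat 5 (R): throw ball1 h=3 -> lands@8:L; in-air after throw: [b4@6:L b3@7:R b1@8:L b2@9:R]
Beat 6 (L): throw ball4 h=5 -> lands@11:R; in-air after throw: [b3@7:R b1@8:L b2@9:R b4@11:R]
Beat 7 (R): throw ball3 h=3 -> lands@10:L; in-air after throw: [b1@8:L b2@9:R b3@10:L b4@11:R]
Beat 8 (L): throw ball1 h=5 -> lands@13:R; in-air after throw: [b2@9:R b3@10:L b4@11:R b1@13:R]
Ball 1: thrown@0 h=5 -> first land @5; rethrown@5 h=3 -> second land @8

Answer: 5 8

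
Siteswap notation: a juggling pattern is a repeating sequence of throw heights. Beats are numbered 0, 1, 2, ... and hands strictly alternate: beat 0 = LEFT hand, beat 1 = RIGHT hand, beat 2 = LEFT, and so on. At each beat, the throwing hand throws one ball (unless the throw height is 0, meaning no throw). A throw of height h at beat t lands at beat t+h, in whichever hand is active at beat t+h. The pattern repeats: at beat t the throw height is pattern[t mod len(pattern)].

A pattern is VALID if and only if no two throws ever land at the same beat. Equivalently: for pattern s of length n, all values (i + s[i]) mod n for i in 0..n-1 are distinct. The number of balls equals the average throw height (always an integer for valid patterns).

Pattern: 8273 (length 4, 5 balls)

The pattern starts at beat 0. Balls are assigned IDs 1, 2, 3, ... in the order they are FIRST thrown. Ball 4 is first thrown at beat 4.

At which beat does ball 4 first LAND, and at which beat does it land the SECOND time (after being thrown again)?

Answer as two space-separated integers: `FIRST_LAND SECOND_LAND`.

Beat 0 (L): throw ball1 h=8 -> lands@8:L; in-air after throw: [b1@8:L]
Beat 1 (R): throw ball2 h=2 -> lands@3:R; in-air after throw: [b2@3:R b1@8:L]
Beat 2 (L): throw ball3 h=7 -> lands@9:R; in-air after throw: [b2@3:R b1@8:L b3@9:R]
Beat 3 (R): throw ball2 h=3 -> lands@6:L; in-air after throw: [b2@6:L b1@8:L b3@9:R]
Beat 4 (L): throw ball4 h=8 -> lands@12:L; in-air after throw: [b2@6:L b1@8:L b3@9:R b4@12:L]
Beat 5 (R): throw ball5 h=2 -> lands@7:R; in-air after throw: [b2@6:L b5@7:R b1@8:L b3@9:R b4@12:L]
Beat 6 (L): throw ball2 h=7 -> lands@13:R; in-air after throw: [b5@7:R b1@8:L b3@9:R b4@12:L b2@13:R]
Beat 7 (R): throw ball5 h=3 -> lands@10:L; in-air after throw: [b1@8:L b3@9:R b5@10:L b4@12:L b2@13:R]
Beat 8 (L): throw ball1 h=8 -> lands@16:L; in-air after throw: [b3@9:R b5@10:L b4@12:L b2@13:R b1@16:L]
Beat 9 (R): throw ball3 h=2 -> lands@11:R; in-air after throw: [b5@10:L b3@11:R b4@12:L b2@13:R b1@16:L]
Beat 10 (L): throw ball5 h=7 -> lands@17:R; in-air after throw: [b3@11:R b4@12:L b2@13:R b1@16:L b5@17:R]
Beat 11 (R): throw ball3 h=3 -> lands@14:L; in-air after throw: [b4@12:L b2@13:R b3@14:L b1@16:L b5@17:R]
Beat 12 (L): throw ball4 h=8 -> lands@20:L; in-air after throw: [b2@13:R b3@14:L b1@16:L b5@17:R b4@20:L]
Beat 13 (R): throw ball2 h=2 -> lands@15:R; in-air after throw: [b3@14:L b2@15:R b1@16:L b5@17:R b4@20:L]
Beat 14 (L): throw ball3 h=7 -> lands@21:R; in-air after throw: [b2@15:R b1@16:L b5@17:R b4@20:L b3@21:R]
Beat 15 (R): throw ball2 h=3 -> lands@18:L; in-air after throw: [b1@16:L b5@17:R b2@18:L b4@20:L b3@21:R]
Beat 16 (L): throw ball1 h=8 -> lands@24:L; in-air after throw: [b5@17:R b2@18:L b4@20:L b3@21:R b1@24:L]
Beat 17 (R): throw ball5 h=2 -> lands@19:R; in-air after throw: [b2@18:L b5@19:R b4@20:L b3@21:R b1@24:L]
Beat 18 (L): throw ball2 h=7 -> lands@25:R; in-air after throw: [b5@19:R b4@20:L b3@21:R b1@24:L b2@25:R]
Beat 19 (R): throw ball5 h=3 -> lands@22:L; in-air after throw: [b4@20:L b3@21:R b5@22:L b1@24:L b2@25:R]
Ball 4: thrown@4 h=8 -> first land @12; rethrown@12 h=8 -> second land @20

Answer: 12 20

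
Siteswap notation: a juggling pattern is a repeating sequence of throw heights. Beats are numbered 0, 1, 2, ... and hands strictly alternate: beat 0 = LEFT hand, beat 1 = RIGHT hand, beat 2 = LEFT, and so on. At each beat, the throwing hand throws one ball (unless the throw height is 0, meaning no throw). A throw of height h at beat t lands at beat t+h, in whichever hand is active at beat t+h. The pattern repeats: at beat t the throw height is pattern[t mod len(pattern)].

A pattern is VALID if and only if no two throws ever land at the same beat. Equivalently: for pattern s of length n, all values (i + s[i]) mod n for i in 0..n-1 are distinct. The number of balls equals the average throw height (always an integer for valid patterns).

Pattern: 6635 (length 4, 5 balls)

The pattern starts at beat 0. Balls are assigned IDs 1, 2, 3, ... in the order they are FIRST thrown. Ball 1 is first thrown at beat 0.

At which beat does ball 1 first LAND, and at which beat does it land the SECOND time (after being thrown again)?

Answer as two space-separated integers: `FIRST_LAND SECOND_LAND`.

Beat 0 (L): throw ball1 h=6 -> lands@6:L; in-air after throw: [b1@6:L]
Beat 1 (R): throw ball2 h=6 -> lands@7:R; in-air after throw: [b1@6:L b2@7:R]
Beat 2 (L): throw ball3 h=3 -> lands@5:R; in-air after throw: [b3@5:R b1@6:L b2@7:R]
Beat 3 (R): throw ball4 h=5 -> lands@8:L; in-air after throw: [b3@5:R b1@6:L b2@7:R b4@8:L]
Beat 4 (L): throw ball5 h=6 -> lands@10:L; in-air after throw: [b3@5:R b1@6:L b2@7:R b4@8:L b5@10:L]
Beat 5 (R): throw ball3 h=6 -> lands@11:R; in-air after throw: [b1@6:L b2@7:R b4@8:L b5@10:L b3@11:R]
Beat 6 (L): throw ball1 h=3 -> lands@9:R; in-air after throw: [b2@7:R b4@8:L b1@9:R b5@10:L b3@11:R]
Beat 7 (R): throw ball2 h=5 -> lands@12:L; in-air after throw: [b4@8:L b1@9:R b5@10:L b3@11:R b2@12:L]
Beat 8 (L): throw ball4 h=6 -> lands@14:L; in-air after throw: [b1@9:R b5@10:L b3@11:R b2@12:L b4@14:L]
Beat 9 (R): throw ball1 h=6 -> lands@15:R; in-air after throw: [b5@10:L b3@11:R b2@12:L b4@14:L b1@15:R]
Ball 1: thrown@0 h=6 -> first land @6; rethrown@6 h=3 -> second land @9

Answer: 6 9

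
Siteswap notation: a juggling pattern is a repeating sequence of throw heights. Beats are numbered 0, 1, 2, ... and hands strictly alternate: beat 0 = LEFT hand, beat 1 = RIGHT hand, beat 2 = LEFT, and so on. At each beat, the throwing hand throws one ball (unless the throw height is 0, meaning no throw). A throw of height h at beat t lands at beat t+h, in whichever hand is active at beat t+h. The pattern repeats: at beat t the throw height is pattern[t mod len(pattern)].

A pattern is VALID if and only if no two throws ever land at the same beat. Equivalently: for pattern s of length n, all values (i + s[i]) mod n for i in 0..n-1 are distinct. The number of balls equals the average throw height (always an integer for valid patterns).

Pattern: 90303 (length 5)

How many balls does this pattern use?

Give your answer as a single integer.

Pattern = [9, 0, 3, 0, 3], length n = 5
  position 0: throw height = 9, running sum = 9
  position 1: throw height = 0, running sum = 9
  position 2: throw height = 3, running sum = 12
  position 3: throw height = 0, running sum = 12
  position 4: throw height = 3, running sum = 15
Total sum = 15; balls = sum / n = 15 / 5 = 3

Answer: 3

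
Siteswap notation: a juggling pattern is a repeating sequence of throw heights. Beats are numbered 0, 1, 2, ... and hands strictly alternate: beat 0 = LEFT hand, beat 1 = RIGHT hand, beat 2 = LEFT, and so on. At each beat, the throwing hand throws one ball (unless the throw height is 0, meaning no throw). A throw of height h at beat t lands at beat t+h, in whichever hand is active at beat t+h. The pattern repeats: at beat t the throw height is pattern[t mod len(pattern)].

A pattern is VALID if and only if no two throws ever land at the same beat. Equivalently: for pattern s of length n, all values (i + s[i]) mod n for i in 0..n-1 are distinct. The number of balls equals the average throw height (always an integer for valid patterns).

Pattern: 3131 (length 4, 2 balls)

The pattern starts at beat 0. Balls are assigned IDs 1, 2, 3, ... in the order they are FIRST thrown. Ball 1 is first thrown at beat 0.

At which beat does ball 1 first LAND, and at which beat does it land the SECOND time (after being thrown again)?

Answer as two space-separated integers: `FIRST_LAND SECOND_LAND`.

Beat 0 (L): throw ball1 h=3 -> lands@3:R; in-air after throw: [b1@3:R]
Beat 1 (R): throw ball2 h=1 -> lands@2:L; in-air after throw: [b2@2:L b1@3:R]
Beat 2 (L): throw ball2 h=3 -> lands@5:R; in-air after throw: [b1@3:R b2@5:R]
Beat 3 (R): throw ball1 h=1 -> lands@4:L; in-air after throw: [b1@4:L b2@5:R]
Beat 4 (L): throw ball1 h=3 -> lands@7:R; in-air after throw: [b2@5:R b1@7:R]
Ball 1: thrown@0 h=3 -> first land @3; rethrown@3 h=1 -> second land @4

Answer: 3 4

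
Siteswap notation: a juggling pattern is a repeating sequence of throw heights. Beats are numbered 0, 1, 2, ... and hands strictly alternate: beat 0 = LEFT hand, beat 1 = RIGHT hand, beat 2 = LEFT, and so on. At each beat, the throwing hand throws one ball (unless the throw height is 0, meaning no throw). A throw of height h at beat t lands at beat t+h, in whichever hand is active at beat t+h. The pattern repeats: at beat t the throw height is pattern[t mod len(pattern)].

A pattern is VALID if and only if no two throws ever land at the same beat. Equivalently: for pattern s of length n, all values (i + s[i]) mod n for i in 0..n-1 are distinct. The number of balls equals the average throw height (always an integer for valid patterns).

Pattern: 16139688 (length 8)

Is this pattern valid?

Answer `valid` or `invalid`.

i=0: (i + s[i]) mod n = (0 + 1) mod 8 = 1
i=1: (i + s[i]) mod n = (1 + 6) mod 8 = 7
i=2: (i + s[i]) mod n = (2 + 1) mod 8 = 3
i=3: (i + s[i]) mod n = (3 + 3) mod 8 = 6
i=4: (i + s[i]) mod n = (4 + 9) mod 8 = 5
i=5: (i + s[i]) mod n = (5 + 6) mod 8 = 3
i=6: (i + s[i]) mod n = (6 + 8) mod 8 = 6
i=7: (i + s[i]) mod n = (7 + 8) mod 8 = 7
Residues: [1, 7, 3, 6, 5, 3, 6, 7], distinct: False

Answer: invalid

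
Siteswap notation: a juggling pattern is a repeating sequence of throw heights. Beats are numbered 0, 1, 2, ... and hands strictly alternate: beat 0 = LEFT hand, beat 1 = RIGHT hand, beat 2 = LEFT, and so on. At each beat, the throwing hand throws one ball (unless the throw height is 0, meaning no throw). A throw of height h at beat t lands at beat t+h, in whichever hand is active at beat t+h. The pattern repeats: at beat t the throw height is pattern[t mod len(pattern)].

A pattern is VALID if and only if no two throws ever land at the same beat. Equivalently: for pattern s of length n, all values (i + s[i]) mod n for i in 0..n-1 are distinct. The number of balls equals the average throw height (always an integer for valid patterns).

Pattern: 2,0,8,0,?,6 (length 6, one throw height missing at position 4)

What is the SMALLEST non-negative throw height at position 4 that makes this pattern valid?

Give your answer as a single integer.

i=0: (0 + 2) mod 6 = 2
i=1: (1 + 0) mod 6 = 1
i=2: (2 + 8) mod 6 = 4
i=3: (3 + 0) mod 6 = 3
i=4: s[i]=? (unknown)
i=5: (5 + 6) mod 6 = 5
Known residues: [1, 2, 3, 4, 5]; need a permutation of 0..5, so missing residue r = 0
Need (4 + s) mod 6 = 0; smallest s = (0 - 4) mod 6 = 2

Answer: 2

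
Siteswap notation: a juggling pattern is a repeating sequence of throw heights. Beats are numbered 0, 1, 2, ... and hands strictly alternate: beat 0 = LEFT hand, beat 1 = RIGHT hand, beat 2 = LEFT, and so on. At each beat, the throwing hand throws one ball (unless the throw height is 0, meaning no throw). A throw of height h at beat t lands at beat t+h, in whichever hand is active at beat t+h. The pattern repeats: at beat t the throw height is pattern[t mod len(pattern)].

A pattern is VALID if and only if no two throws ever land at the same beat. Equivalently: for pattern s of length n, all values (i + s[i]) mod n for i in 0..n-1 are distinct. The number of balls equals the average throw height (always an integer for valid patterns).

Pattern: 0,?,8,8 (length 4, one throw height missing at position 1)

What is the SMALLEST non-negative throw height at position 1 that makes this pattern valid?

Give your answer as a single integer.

Answer: 0

Derivation:
i=0: (0 + 0) mod 4 = 0
i=1: s[i]=? (unknown)
i=2: (2 + 8) mod 4 = 2
i=3: (3 + 8) mod 4 = 3
Known residues: [0, 2, 3]; need a permutation of 0..3, so missing residue r = 1
Need (1 + s) mod 4 = 1; smallest s = (1 - 1) mod 4 = 0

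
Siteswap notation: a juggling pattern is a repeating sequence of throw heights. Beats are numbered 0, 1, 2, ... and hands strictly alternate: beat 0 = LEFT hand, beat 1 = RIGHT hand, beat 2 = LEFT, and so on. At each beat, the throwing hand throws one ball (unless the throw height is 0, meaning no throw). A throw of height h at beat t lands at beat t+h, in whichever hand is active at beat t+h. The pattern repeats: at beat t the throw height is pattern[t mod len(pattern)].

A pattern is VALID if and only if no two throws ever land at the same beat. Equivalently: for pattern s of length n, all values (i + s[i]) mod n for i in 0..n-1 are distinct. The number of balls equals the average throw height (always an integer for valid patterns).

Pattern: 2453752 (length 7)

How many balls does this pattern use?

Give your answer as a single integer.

Pattern = [2, 4, 5, 3, 7, 5, 2], length n = 7
  position 0: throw height = 2, running sum = 2
  position 1: throw height = 4, running sum = 6
  position 2: throw height = 5, running sum = 11
  position 3: throw height = 3, running sum = 14
  position 4: throw height = 7, running sum = 21
  position 5: throw height = 5, running sum = 26
  position 6: throw height = 2, running sum = 28
Total sum = 28; balls = sum / n = 28 / 7 = 4

Answer: 4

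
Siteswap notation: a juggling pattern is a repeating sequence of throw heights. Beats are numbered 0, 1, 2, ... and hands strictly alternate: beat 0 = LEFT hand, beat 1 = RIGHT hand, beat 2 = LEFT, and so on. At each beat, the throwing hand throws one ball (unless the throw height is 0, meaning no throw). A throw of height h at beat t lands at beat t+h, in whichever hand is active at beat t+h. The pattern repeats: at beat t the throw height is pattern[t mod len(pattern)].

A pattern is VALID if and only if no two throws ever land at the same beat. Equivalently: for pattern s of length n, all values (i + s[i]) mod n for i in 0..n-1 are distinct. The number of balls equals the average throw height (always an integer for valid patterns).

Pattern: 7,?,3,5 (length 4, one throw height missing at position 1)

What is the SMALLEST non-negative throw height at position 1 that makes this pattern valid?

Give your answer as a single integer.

Answer: 1

Derivation:
i=0: (0 + 7) mod 4 = 3
i=1: s[i]=? (unknown)
i=2: (2 + 3) mod 4 = 1
i=3: (3 + 5) mod 4 = 0
Known residues: [0, 1, 3]; need a permutation of 0..3, so missing residue r = 2
Need (1 + s) mod 4 = 2; smallest s = (2 - 1) mod 4 = 1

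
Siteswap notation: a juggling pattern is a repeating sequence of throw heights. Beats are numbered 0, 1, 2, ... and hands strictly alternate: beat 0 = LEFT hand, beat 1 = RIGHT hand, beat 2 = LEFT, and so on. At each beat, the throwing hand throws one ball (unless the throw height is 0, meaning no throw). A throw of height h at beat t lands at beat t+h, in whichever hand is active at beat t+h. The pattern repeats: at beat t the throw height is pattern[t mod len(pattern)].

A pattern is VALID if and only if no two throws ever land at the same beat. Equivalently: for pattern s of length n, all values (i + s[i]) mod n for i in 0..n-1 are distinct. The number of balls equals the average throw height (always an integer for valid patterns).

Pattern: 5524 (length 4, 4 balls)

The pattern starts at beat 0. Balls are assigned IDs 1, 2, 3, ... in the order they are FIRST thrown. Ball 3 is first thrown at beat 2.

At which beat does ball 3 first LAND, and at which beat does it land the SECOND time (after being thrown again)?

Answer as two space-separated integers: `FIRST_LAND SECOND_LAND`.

Beat 0 (L): throw ball1 h=5 -> lands@5:R; in-air after throw: [b1@5:R]
Beat 1 (R): throw ball2 h=5 -> lands@6:L; in-air after throw: [b1@5:R b2@6:L]
Beat 2 (L): throw ball3 h=2 -> lands@4:L; in-air after throw: [b3@4:L b1@5:R b2@6:L]
Beat 3 (R): throw ball4 h=4 -> lands@7:R; in-air after throw: [b3@4:L b1@5:R b2@6:L b4@7:R]
Beat 4 (L): throw ball3 h=5 -> lands@9:R; in-air after throw: [b1@5:R b2@6:L b4@7:R b3@9:R]
Beat 5 (R): throw ball1 h=5 -> lands@10:L; in-air after throw: [b2@6:L b4@7:R b3@9:R b1@10:L]
Beat 6 (L): throw ball2 h=2 -> lands@8:L; in-air after throw: [b4@7:R b2@8:L b3@9:R b1@10:L]
Beat 7 (R): throw ball4 h=4 -> lands@11:R; in-air after throw: [b2@8:L b3@9:R b1@10:L b4@11:R]
Beat 8 (L): throw ball2 h=5 -> lands@13:R; in-air after throw: [b3@9:R b1@10:L b4@11:R b2@13:R]
Beat 9 (R): throw ball3 h=5 -> lands@14:L; in-air after throw: [b1@10:L b4@11:R b2@13:R b3@14:L]
Ball 3: thrown@2 h=2 -> first land @4; rethrown@4 h=5 -> second land @9

Answer: 4 9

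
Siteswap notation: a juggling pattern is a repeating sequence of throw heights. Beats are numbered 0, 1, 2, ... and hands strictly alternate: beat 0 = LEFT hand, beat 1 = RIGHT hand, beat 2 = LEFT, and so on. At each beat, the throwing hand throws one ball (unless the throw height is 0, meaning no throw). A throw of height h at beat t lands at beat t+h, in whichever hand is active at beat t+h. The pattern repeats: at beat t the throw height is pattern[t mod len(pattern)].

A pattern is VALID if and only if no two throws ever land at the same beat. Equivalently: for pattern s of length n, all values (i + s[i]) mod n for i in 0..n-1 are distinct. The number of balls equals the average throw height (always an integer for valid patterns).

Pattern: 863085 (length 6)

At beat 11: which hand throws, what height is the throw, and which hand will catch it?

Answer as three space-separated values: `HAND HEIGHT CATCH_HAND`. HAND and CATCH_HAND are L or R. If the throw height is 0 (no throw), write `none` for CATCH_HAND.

Answer: R 5 L

Derivation:
Beat 11: 11 mod 2 = 1, so hand = R
Throw height = pattern[11 mod 6] = pattern[5] = 5
Lands at beat 11+5=16, 16 mod 2 = 0, so catch hand = L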